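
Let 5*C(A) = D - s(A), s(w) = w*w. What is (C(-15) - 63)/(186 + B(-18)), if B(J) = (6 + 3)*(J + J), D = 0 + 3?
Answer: 179/230 ≈ 0.77826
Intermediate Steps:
s(w) = w²
D = 3
B(J) = 18*J (B(J) = 9*(2*J) = 18*J)
C(A) = ⅗ - A²/5 (C(A) = (3 - A²)/5 = ⅗ - A²/5)
(C(-15) - 63)/(186 + B(-18)) = ((⅗ - ⅕*(-15)²) - 63)/(186 + 18*(-18)) = ((⅗ - ⅕*225) - 63)/(186 - 324) = ((⅗ - 45) - 63)/(-138) = (-222/5 - 63)*(-1/138) = -537/5*(-1/138) = 179/230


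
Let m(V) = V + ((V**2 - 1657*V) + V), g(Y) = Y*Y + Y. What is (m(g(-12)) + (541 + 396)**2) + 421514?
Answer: 1098447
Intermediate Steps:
g(Y) = Y + Y**2 (g(Y) = Y**2 + Y = Y + Y**2)
m(V) = V**2 - 1655*V (m(V) = V + (V**2 - 1656*V) = V**2 - 1655*V)
(m(g(-12)) + (541 + 396)**2) + 421514 = ((-12*(1 - 12))*(-1655 - 12*(1 - 12)) + (541 + 396)**2) + 421514 = ((-12*(-11))*(-1655 - 12*(-11)) + 937**2) + 421514 = (132*(-1655 + 132) + 877969) + 421514 = (132*(-1523) + 877969) + 421514 = (-201036 + 877969) + 421514 = 676933 + 421514 = 1098447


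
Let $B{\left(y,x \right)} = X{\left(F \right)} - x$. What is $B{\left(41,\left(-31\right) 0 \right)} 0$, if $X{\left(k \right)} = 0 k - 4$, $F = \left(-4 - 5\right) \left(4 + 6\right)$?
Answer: $0$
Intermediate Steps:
$F = -90$ ($F = \left(-9\right) 10 = -90$)
$X{\left(k \right)} = -4$ ($X{\left(k \right)} = 0 - 4 = -4$)
$B{\left(y,x \right)} = -4 - x$
$B{\left(41,\left(-31\right) 0 \right)} 0 = \left(-4 - \left(-31\right) 0\right) 0 = \left(-4 - 0\right) 0 = \left(-4 + 0\right) 0 = \left(-4\right) 0 = 0$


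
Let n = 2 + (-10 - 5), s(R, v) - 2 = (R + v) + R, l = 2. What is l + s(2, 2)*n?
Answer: -102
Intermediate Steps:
s(R, v) = 2 + v + 2*R (s(R, v) = 2 + ((R + v) + R) = 2 + (v + 2*R) = 2 + v + 2*R)
n = -13 (n = 2 - 15 = -13)
l + s(2, 2)*n = 2 + (2 + 2 + 2*2)*(-13) = 2 + (2 + 2 + 4)*(-13) = 2 + 8*(-13) = 2 - 104 = -102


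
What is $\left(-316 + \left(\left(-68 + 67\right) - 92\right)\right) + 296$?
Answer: $-113$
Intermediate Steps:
$\left(-316 + \left(\left(-68 + 67\right) - 92\right)\right) + 296 = \left(-316 - 93\right) + 296 = -409 + 296 = -113$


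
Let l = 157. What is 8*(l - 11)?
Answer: 1168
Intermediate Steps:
8*(l - 11) = 8*(157 - 11) = 8*146 = 1168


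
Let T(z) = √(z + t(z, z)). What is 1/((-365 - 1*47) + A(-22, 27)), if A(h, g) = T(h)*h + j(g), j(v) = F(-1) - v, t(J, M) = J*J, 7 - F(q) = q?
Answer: 431/37847 - 22*√462/37847 ≈ -0.0011064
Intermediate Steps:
F(q) = 7 - q
t(J, M) = J²
j(v) = 8 - v (j(v) = (7 - 1*(-1)) - v = (7 + 1) - v = 8 - v)
T(z) = √(z + z²)
A(h, g) = 8 - g + h*√(h*(1 + h)) (A(h, g) = √(h*(1 + h))*h + (8 - g) = h*√(h*(1 + h)) + (8 - g) = 8 - g + h*√(h*(1 + h)))
1/((-365 - 1*47) + A(-22, 27)) = 1/((-365 - 1*47) + (8 - 1*27 - 22*√462)) = 1/((-365 - 47) + (8 - 27 - 22*√462)) = 1/(-412 + (8 - 27 - 22*√462)) = 1/(-412 + (-19 - 22*√462)) = 1/(-431 - 22*√462)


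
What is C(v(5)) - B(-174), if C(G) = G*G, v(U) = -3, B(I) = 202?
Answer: -193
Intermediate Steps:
C(G) = G**2
C(v(5)) - B(-174) = (-3)**2 - 1*202 = 9 - 202 = -193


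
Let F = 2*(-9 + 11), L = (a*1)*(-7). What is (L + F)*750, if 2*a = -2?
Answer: 8250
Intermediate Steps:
a = -1 (a = (1/2)*(-2) = -1)
L = 7 (L = -1*1*(-7) = -1*(-7) = 7)
F = 4 (F = 2*2 = 4)
(L + F)*750 = (7 + 4)*750 = 11*750 = 8250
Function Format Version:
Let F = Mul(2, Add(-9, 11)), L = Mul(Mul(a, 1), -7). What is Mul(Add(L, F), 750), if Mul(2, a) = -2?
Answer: 8250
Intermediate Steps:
a = -1 (a = Mul(Rational(1, 2), -2) = -1)
L = 7 (L = Mul(Mul(-1, 1), -7) = Mul(-1, -7) = 7)
F = 4 (F = Mul(2, 2) = 4)
Mul(Add(L, F), 750) = Mul(Add(7, 4), 750) = Mul(11, 750) = 8250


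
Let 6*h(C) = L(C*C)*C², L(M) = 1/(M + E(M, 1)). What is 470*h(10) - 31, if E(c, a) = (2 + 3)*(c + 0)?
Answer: -323/18 ≈ -17.944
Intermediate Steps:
E(c, a) = 5*c
L(M) = 1/(6*M) (L(M) = 1/(M + 5*M) = 1/(6*M))
h(C) = 1/36 (h(C) = ((1/(6*((C*C))))*C²)/6 = ((1/(6*(C²)))*C²)/6 = ((1/(6*C²))*C²)/6 = (⅙)*(⅙) = 1/36)
470*h(10) - 31 = 470*(1/36) - 31 = 235/18 - 31 = -323/18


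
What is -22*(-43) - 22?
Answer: 924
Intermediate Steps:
-22*(-43) - 22 = 946 - 22 = 924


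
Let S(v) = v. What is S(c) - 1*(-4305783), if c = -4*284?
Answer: 4304647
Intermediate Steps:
c = -1136
S(c) - 1*(-4305783) = -1136 - 1*(-4305783) = -1136 + 4305783 = 4304647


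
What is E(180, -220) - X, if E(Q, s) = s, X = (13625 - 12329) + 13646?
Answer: -15162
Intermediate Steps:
X = 14942 (X = 1296 + 13646 = 14942)
E(180, -220) - X = -220 - 1*14942 = -220 - 14942 = -15162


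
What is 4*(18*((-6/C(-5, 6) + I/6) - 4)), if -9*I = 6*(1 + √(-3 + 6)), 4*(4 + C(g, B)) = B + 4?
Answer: -8 - 8*√3 ≈ -21.856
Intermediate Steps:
C(g, B) = -3 + B/4 (C(g, B) = -4 + (B + 4)/4 = -4 + (4 + B)/4 = -4 + (1 + B/4) = -3 + B/4)
I = -⅔ - 2*√3/3 (I = -2*(1 + √(-3 + 6))/3 = -2*(1 + √3)/3 = -(6 + 6*√3)/9 = -⅔ - 2*√3/3 ≈ -1.8214)
4*(18*((-6/C(-5, 6) + I/6) - 4)) = 4*(18*((-6/(-3 + (¼)*6) + (-⅔ - 2*√3/3)/6) - 4)) = 4*(18*((-6/(-3 + 3/2) + (-⅔ - 2*√3/3)*(⅙)) - 4)) = 4*(18*((-6/(-3/2) + (-⅑ - √3/9)) - 4)) = 4*(18*((-6*(-⅔) + (-⅑ - √3/9)) - 4)) = 4*(18*((4 + (-⅑ - √3/9)) - 4)) = 4*(18*((35/9 - √3/9) - 4)) = 4*(18*(-⅑ - √3/9)) = 4*(-2 - 2*√3) = -8 - 8*√3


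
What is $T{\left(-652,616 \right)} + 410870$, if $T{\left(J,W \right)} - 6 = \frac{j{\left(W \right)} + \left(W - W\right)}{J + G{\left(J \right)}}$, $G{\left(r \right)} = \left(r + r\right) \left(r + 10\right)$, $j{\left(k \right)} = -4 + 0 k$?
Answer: $\frac{85926087003}{209129} \approx 4.1088 \cdot 10^{5}$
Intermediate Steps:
$j{\left(k \right)} = -4$ ($j{\left(k \right)} = -4 + 0 = -4$)
$G{\left(r \right)} = 2 r \left(10 + r\right)$
$T{\left(J,W \right)} = 6 - \frac{4}{J + 2 J \left(10 + J\right)}$ ($T{\left(J,W \right)} = 6 + \frac{-4 + \left(W - W\right)}{J + 2 J \left(10 + J\right)} = 6 + \frac{-4 + 0}{J + 2 J \left(10 + J\right)} = 6 - \frac{4}{J + 2 J \left(10 + J\right)}$)
$T{\left(-652,616 \right)} + 410870 = \frac{2 \left(-2 + 6 \left(-652\right)^{2} + 63 \left(-652\right)\right)}{\left(-652\right) \left(21 + 2 \left(-652\right)\right)} + 410870 = 2 \left(- \frac{1}{652}\right) \frac{1}{21 - 1304} \left(-2 + 6 \cdot 425104 - 41076\right) + 410870 = 2 \left(- \frac{1}{652}\right) \frac{1}{-1283} \left(-2 + 2550624 - 41076\right) + 410870 = 2 \left(- \frac{1}{652}\right) \left(- \frac{1}{1283}\right) 2509546 + 410870 = \frac{1254773}{209129} + 410870 = \frac{85926087003}{209129}$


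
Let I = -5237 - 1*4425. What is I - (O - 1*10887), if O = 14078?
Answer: -12853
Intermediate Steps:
I = -9662 (I = -5237 - 4425 = -9662)
I - (O - 1*10887) = -9662 - (14078 - 1*10887) = -9662 - (14078 - 10887) = -9662 - 1*3191 = -9662 - 3191 = -12853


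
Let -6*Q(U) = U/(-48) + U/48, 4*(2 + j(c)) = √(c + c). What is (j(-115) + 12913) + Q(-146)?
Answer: 12911 + I*√230/4 ≈ 12911.0 + 3.7914*I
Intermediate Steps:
j(c) = -2 + √2*√c/4 (j(c) = -2 + √(c + c)/4 = -2 + √(2*c)/4 = -2 + (√2*√c)/4 = -2 + √2*√c/4)
Q(U) = 0 (Q(U) = -(U/(-48) + U/48)/6 = -(U*(-1/48) + U*(1/48))/6 = -(-U/48 + U/48)/6 = -⅙*0 = 0)
(j(-115) + 12913) + Q(-146) = ((-2 + √2*√(-115)/4) + 12913) + 0 = ((-2 + √2*(I*√115)/4) + 12913) + 0 = ((-2 + I*√230/4) + 12913) + 0 = (12911 + I*√230/4) + 0 = 12911 + I*√230/4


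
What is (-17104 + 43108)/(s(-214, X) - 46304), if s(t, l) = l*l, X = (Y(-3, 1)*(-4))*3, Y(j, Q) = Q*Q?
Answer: -6501/11540 ≈ -0.56334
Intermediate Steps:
Y(j, Q) = Q²
X = -12 (X = (1²*(-4))*3 = (1*(-4))*3 = -4*3 = -12)
s(t, l) = l²
(-17104 + 43108)/(s(-214, X) - 46304) = (-17104 + 43108)/((-12)² - 46304) = 26004/(144 - 46304) = 26004/(-46160) = 26004*(-1/46160) = -6501/11540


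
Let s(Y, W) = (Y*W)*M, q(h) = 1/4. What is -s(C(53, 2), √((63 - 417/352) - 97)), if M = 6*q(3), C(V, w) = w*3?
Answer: -9*I*√272470/88 ≈ -53.385*I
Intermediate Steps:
C(V, w) = 3*w
q(h) = ¼
M = 3/2 (M = 6*(¼) = 3/2 ≈ 1.5000)
s(Y, W) = 3*W*Y/2 (s(Y, W) = (Y*W)*(3/2) = (W*Y)*(3/2) = 3*W*Y/2)
-s(C(53, 2), √((63 - 417/352) - 97)) = -3*√((63 - 417/352) - 97)*3*2/2 = -3*√((63 - 417*1/352) - 97)*6/2 = -3*√((63 - 417/352) - 97)*6/2 = -3*√(21759/352 - 97)*6/2 = -3*√(-12385/352)*6/2 = -3*I*√272470/88*6/2 = -9*I*√272470/88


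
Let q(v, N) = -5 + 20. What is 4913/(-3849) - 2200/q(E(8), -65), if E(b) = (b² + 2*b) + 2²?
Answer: -189811/1283 ≈ -147.94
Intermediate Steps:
E(b) = 4 + b² + 2*b (E(b) = (b² + 2*b) + 4 = 4 + b² + 2*b)
q(v, N) = 15
4913/(-3849) - 2200/q(E(8), -65) = 4913/(-3849) - 2200/15 = 4913*(-1/3849) - 2200*1/15 = -4913/3849 - 440/3 = -189811/1283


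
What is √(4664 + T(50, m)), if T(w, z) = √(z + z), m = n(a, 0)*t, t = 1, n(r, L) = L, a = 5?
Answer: 2*√1166 ≈ 68.293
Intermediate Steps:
m = 0 (m = 0*1 = 0)
T(w, z) = √2*√z (T(w, z) = √(2*z) = √2*√z)
√(4664 + T(50, m)) = √(4664 + √2*√0) = √(4664 + √2*0) = √(4664 + 0) = √4664 = 2*√1166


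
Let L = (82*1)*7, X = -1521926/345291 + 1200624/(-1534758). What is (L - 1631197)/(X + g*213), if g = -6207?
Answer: 144021549085625349/116771529235703015 ≈ 1.2334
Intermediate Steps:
X = -458392127582/88323020763 (X = -1521926*1/345291 + 1200624*(-1/1534758) = -1521926/345291 - 200104/255793 = -458392127582/88323020763 ≈ -5.1899)
L = 574 (L = 82*7 = 574)
(L - 1631197)/(X + g*213) = (574 - 1631197)/(-458392127582/88323020763 - 6207*213) = -1630623/(-458392127582/88323020763 - 1322091) = -1630623/(-116771529235703015/88323020763) = -1630623*(-88323020763/116771529235703015) = 144021549085625349/116771529235703015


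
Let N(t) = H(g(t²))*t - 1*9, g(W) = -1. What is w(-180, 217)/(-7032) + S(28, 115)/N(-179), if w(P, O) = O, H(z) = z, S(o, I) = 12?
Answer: 23747/597720 ≈ 0.039729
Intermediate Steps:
N(t) = -9 - t (N(t) = -t - 1*9 = -t - 9 = -9 - t)
w(-180, 217)/(-7032) + S(28, 115)/N(-179) = 217/(-7032) + 12/(-9 - 1*(-179)) = 217*(-1/7032) + 12/(-9 + 179) = -217/7032 + 12/170 = -217/7032 + 12*(1/170) = -217/7032 + 6/85 = 23747/597720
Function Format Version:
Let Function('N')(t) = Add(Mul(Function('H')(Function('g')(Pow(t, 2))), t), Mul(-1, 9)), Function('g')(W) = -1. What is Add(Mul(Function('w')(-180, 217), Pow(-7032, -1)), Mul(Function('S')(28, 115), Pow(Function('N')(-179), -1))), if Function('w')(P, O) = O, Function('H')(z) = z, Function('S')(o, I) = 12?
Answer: Rational(23747, 597720) ≈ 0.039729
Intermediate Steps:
Function('N')(t) = Add(-9, Mul(-1, t)) (Function('N')(t) = Add(Mul(-1, t), Mul(-1, 9)) = Add(Mul(-1, t), -9) = Add(-9, Mul(-1, t)))
Add(Mul(Function('w')(-180, 217), Pow(-7032, -1)), Mul(Function('S')(28, 115), Pow(Function('N')(-179), -1))) = Add(Mul(217, Pow(-7032, -1)), Mul(12, Pow(Add(-9, Mul(-1, -179)), -1))) = Add(Mul(217, Rational(-1, 7032)), Mul(12, Pow(Add(-9, 179), -1))) = Add(Rational(-217, 7032), Mul(12, Pow(170, -1))) = Add(Rational(-217, 7032), Mul(12, Rational(1, 170))) = Add(Rational(-217, 7032), Rational(6, 85)) = Rational(23747, 597720)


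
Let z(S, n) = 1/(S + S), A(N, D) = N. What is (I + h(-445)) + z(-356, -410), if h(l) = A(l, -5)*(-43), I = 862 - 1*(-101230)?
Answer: 86313623/712 ≈ 1.2123e+5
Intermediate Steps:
z(S, n) = 1/(2*S)
I = 102092 (I = 862 + 101230 = 102092)
h(l) = -43*l (h(l) = l*(-43) = -43*l)
(I + h(-445)) + z(-356, -410) = (102092 - 43*(-445)) + (1/2)/(-356) = (102092 + 19135) + (1/2)*(-1/356) = 121227 - 1/712 = 86313623/712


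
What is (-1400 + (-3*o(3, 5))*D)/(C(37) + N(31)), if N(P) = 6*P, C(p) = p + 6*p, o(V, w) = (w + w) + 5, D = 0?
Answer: -280/89 ≈ -3.1461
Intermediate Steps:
o(V, w) = 5 + 2*w (o(V, w) = 2*w + 5 = 5 + 2*w)
C(p) = 7*p
(-1400 + (-3*o(3, 5))*D)/(C(37) + N(31)) = (-1400 - 3*(5 + 2*5)*0)/(7*37 + 6*31) = (-1400 - 3*(5 + 10)*0)/(259 + 186) = (-1400 - 3*15*0)/445 = (-1400 - 45*0)*(1/445) = (-1400 + 0)*(1/445) = -1400*1/445 = -280/89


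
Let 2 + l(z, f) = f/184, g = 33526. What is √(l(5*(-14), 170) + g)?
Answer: √70938739/46 ≈ 183.10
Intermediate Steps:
l(z, f) = -2 + f/184
√(l(5*(-14), 170) + g) = √((-2 + (1/184)*170) + 33526) = √((-2 + 85/92) + 33526) = √(-99/92 + 33526) = √(3084293/92) = √70938739/46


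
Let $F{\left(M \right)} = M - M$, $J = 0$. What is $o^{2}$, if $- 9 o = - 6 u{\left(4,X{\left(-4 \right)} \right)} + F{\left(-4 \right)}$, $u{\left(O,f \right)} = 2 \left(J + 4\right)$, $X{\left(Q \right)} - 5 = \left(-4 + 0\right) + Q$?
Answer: $\frac{256}{9} \approx 28.444$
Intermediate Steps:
$X{\left(Q \right)} = 1 + Q$ ($X{\left(Q \right)} = 5 + \left(\left(-4 + 0\right) + Q\right) = 5 + \left(-4 + Q\right) = 1 + Q$)
$F{\left(M \right)} = 0$
$u{\left(O,f \right)} = 8$ ($u{\left(O,f \right)} = 2 \left(0 + 4\right) = 2 \cdot 4 = 8$)
$o = \frac{16}{3}$ ($o = - \frac{\left(-6\right) 8 + 0}{9} = - \frac{-48 + 0}{9} = \left(- \frac{1}{9}\right) \left(-48\right) = \frac{16}{3} \approx 5.3333$)
$o^{2} = \left(\frac{16}{3}\right)^{2} = \frac{256}{9}$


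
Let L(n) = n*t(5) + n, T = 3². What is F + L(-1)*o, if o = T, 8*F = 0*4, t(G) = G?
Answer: -54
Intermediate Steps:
T = 9
L(n) = 6*n (L(n) = n*5 + n = 5*n + n = 6*n)
F = 0 (F = (0*4)/8 = (⅛)*0 = 0)
o = 9
F + L(-1)*o = 0 + (6*(-1))*9 = 0 - 6*9 = 0 - 54 = -54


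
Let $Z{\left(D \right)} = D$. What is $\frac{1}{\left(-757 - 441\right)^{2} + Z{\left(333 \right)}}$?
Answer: $\frac{1}{1435537} \approx 6.966 \cdot 10^{-7}$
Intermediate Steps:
$\frac{1}{\left(-757 - 441\right)^{2} + Z{\left(333 \right)}} = \frac{1}{\left(-757 - 441\right)^{2} + 333} = \frac{1}{\left(-1198\right)^{2} + 333} = \frac{1}{1435204 + 333} = \frac{1}{1435537}$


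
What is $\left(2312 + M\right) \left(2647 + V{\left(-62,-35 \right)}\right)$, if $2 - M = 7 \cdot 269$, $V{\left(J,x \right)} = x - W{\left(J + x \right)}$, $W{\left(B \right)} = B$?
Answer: $1167579$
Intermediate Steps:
$V{\left(J,x \right)} = - J$ ($V{\left(J,x \right)} = x - \left(J + x\right) = - J$)
$M = -1881$ ($M = 2 - 7 \cdot 269 = 2 - 1883 = -1881$)
$\left(2312 + M\right) \left(2647 + V{\left(-62,-35 \right)}\right) = \left(2312 - 1881\right) \left(2647 - -62\right) = 431 \left(2647 + 62\right) = 431 \cdot 2709 = 1167579$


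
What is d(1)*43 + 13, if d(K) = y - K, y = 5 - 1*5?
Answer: -30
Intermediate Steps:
y = 0 (y = 5 - 5 = 0)
d(K) = -K (d(K) = 0 - K = -K)
d(1)*43 + 13 = -1*1*43 + 13 = -1*43 + 13 = -43 + 13 = -30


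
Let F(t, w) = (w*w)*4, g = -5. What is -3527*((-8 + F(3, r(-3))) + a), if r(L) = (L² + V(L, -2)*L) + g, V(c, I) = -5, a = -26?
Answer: -4973070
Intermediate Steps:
r(L) = -5 + L² - 5*L (r(L) = (L² - 5*L) - 5 = -5 + L² - 5*L)
F(t, w) = 4*w² (F(t, w) = w²*4 = 4*w²)
-3527*((-8 + F(3, r(-3))) + a) = -3527*((-8 + 4*(-5 + (-3)² - 5*(-3))²) - 26) = -3527*((-8 + 4*(-5 + 9 + 15)²) - 26) = -3527*((-8 + 4*19²) - 26) = -3527*((-8 + 4*361) - 26) = -3527*((-8 + 1444) - 26) = -3527*(1436 - 26) = -3527*1410 = -4973070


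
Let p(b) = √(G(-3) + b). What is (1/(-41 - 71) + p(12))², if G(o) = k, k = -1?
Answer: 137985/12544 - √11/56 ≈ 10.941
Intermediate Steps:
G(o) = -1
p(b) = √(-1 + b)
(1/(-41 - 71) + p(12))² = (1/(-41 - 71) + √(-1 + 12))² = (1/(-112) + √11)² = (-1/112 + √11)²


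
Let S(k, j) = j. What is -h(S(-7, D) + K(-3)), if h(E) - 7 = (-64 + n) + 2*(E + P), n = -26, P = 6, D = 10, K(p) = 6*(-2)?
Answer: 75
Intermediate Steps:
K(p) = -12
h(E) = -71 + 2*E (h(E) = 7 + ((-64 - 26) + 2*(E + 6)) = 7 + (-90 + 2*(6 + E)) = 7 + (-90 + (12 + 2*E)) = 7 + (-78 + 2*E) = -71 + 2*E)
-h(S(-7, D) + K(-3)) = -(-71 + 2*(10 - 12)) = -(-71 + 2*(-2)) = -(-71 - 4) = -1*(-75) = 75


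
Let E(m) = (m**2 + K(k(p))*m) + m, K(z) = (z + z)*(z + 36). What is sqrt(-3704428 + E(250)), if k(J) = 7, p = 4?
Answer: I*sqrt(3491178) ≈ 1868.5*I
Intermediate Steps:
K(z) = 2*z*(36 + z) (K(z) = (2*z)*(36 + z) = 2*z*(36 + z))
E(m) = m**2 + 603*m (E(m) = (m**2 + (2*7*(36 + 7))*m) + m = (m**2 + (2*7*43)*m) + m = (m**2 + 602*m) + m = m**2 + 603*m)
sqrt(-3704428 + E(250)) = sqrt(-3704428 + 250*(603 + 250)) = sqrt(-3704428 + 250*853) = sqrt(-3704428 + 213250) = sqrt(-3491178) = I*sqrt(3491178)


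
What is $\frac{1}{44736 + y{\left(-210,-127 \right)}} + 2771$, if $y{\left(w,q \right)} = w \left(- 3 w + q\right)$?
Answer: $\frac{168737273}{60894} \approx 2771.0$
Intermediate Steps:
$y{\left(w,q \right)} = w \left(q - 3 w\right)$
$\frac{1}{44736 + y{\left(-210,-127 \right)}} + 2771 = \frac{1}{44736 - 210 \left(-127 - -630\right)} + 2771 = \frac{1}{44736 - 210 \left(-127 + 630\right)} + 2771 = \frac{1}{44736 - 105630} + 2771 = \frac{1}{-60894} + 2771 = - \frac{1}{60894} + 2771 = \frac{168737273}{60894}$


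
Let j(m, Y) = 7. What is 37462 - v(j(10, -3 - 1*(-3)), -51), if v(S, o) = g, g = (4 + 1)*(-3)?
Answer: 37477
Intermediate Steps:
g = -15 (g = 5*(-3) = -15)
v(S, o) = -15
37462 - v(j(10, -3 - 1*(-3)), -51) = 37462 - 1*(-15) = 37462 + 15 = 37477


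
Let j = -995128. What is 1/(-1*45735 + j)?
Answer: -1/1040863 ≈ -9.6074e-7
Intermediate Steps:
1/(-1*45735 + j) = 1/(-1*45735 - 995128) = 1/(-45735 - 995128) = 1/(-1040863) = -1/1040863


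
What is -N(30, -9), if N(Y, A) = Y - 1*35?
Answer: 5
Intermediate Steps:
N(Y, A) = -35 + Y (N(Y, A) = Y - 35 = -35 + Y)
-N(30, -9) = -(-35 + 30) = -1*(-5) = 5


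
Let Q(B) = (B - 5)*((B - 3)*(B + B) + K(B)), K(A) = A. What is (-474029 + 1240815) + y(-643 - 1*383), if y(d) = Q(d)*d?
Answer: 2232481289278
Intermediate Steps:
Q(B) = (-5 + B)*(B + 2*B*(-3 + B)) (Q(B) = (B - 5)*((B - 3)*(B + B) + B) = (-5 + B)*((-3 + B)*(2*B) + B) = (-5 + B)*(2*B*(-3 + B) + B) = (-5 + B)*(B + 2*B*(-3 + B)))
y(d) = d²*(25 - 15*d + 2*d²) (y(d) = (d*(25 - 15*d + 2*d²))*d = d²*(25 - 15*d + 2*d²))
(-474029 + 1240815) + y(-643 - 1*383) = (-474029 + 1240815) + (-643 - 1*383)²*(25 - 15*(-643 - 1*383) + 2*(-643 - 1*383)²) = 766786 + (-643 - 383)²*(25 - 15*(-643 - 383) + 2*(-643 - 383)²) = 766786 + (-1026)²*(25 - 15*(-1026) + 2*(-1026)²) = 766786 + 1052676*(25 + 15390 + 2*1052676) = 766786 + 1052676*(25 + 15390 + 2105352) = 766786 + 1052676*2120767 = 766786 + 2232480522492 = 2232481289278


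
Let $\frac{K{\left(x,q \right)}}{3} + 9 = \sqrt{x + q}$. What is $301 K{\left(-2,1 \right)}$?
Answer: $-8127 + 903 i \approx -8127.0 + 903.0 i$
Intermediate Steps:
$K{\left(x,q \right)} = -27 + 3 \sqrt{q + x}$ ($K{\left(x,q \right)} = -27 + 3 \sqrt{x + q} = -27 + 3 \sqrt{q + x}$)
$301 K{\left(-2,1 \right)} = 301 \left(-27 + 3 \sqrt{1 - 2}\right) = 301 \left(-27 + 3 \sqrt{-1}\right) = 301 \left(-27 + 3 i\right) = -8127 + 903 i$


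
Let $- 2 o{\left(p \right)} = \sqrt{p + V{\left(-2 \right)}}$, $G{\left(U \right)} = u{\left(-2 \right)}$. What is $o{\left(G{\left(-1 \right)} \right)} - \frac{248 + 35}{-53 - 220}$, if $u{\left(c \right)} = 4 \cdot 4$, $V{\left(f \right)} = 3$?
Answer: $\frac{283}{273} - \frac{\sqrt{19}}{2} \approx -1.1428$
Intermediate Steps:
$u{\left(c \right)} = 16$
$G{\left(U \right)} = 16$
$o{\left(p \right)} = - \frac{\sqrt{3 + p}}{2}$ ($o{\left(p \right)} = - \frac{\sqrt{p + 3}}{2} = - \frac{\sqrt{3 + p}}{2}$)
$o{\left(G{\left(-1 \right)} \right)} - \frac{248 + 35}{-53 - 220} = - \frac{\sqrt{3 + 16}}{2} - \frac{248 + 35}{-53 - 220} = - \frac{\sqrt{19}}{2} - \frac{283}{-273} = - \frac{\sqrt{19}}{2} - 283 \left(- \frac{1}{273}\right) = - \frac{\sqrt{19}}{2} - - \frac{283}{273} = - \frac{\sqrt{19}}{2} + \frac{283}{273} = \frac{283}{273} - \frac{\sqrt{19}}{2}$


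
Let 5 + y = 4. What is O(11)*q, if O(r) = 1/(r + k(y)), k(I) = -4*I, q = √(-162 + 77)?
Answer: I*√85/15 ≈ 0.61464*I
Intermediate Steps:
y = -1 (y = -5 + 4 = -1)
q = I*√85 (q = √(-85) = I*√85 ≈ 9.2195*I)
O(r) = 1/(4 + r) (O(r) = 1/(r - 4*(-1)) = 1/(r + 4) = 1/(4 + r))
O(11)*q = (I*√85)/(4 + 11) = (I*√85)/15 = I*√85/15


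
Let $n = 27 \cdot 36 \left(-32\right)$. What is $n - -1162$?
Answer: $-29942$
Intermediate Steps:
$n = -31104$ ($n = 972 \left(-32\right) = -31104$)
$n - -1162 = -31104 - -1162 = -31104 + 1162 = -29942$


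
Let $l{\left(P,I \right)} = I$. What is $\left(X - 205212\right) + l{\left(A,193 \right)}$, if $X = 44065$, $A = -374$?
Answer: $-160954$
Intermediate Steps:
$\left(X - 205212\right) + l{\left(A,193 \right)} = \left(44065 - 205212\right) + 193 = -161147 + 193 = -160954$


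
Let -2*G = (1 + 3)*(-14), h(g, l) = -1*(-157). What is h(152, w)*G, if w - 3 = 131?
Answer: 4396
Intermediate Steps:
w = 134 (w = 3 + 131 = 134)
h(g, l) = 157
G = 28 (G = -(1 + 3)*(-14)/2 = -2*(-14) = -½*(-56) = 28)
h(152, w)*G = 157*28 = 4396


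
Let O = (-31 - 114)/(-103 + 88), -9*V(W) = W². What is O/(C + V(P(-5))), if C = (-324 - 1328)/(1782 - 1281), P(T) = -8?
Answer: -14529/15644 ≈ -0.92873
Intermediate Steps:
V(W) = -W²/9
C = -1652/501 ≈ -3.2974
O = 29/3 (O = -145/(-15) = -145*(-1/15) = 29/3 ≈ 9.6667)
O/(C + V(P(-5))) = 29/(3*(-1652/501 - ⅑*(-8)²)) = 29/(3*(-1652/501 - ⅑*64)) = 29/(3*(-1652/501 - 64/9)) = 29/(3*(-15644/1503)) = (29/3)*(-1503/15644) = -14529/15644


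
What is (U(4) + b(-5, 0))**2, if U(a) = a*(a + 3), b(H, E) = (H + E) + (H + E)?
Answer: 324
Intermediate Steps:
b(H, E) = 2*E + 2*H (b(H, E) = (E + H) + (E + H) = 2*E + 2*H)
U(a) = a*(3 + a)
(U(4) + b(-5, 0))**2 = (4*(3 + 4) + (2*0 + 2*(-5)))**2 = (4*7 + (0 - 10))**2 = (28 - 10)**2 = 18**2 = 324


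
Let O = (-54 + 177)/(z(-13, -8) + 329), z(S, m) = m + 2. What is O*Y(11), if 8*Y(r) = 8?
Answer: 123/323 ≈ 0.38081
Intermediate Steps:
z(S, m) = 2 + m
Y(r) = 1 (Y(r) = (⅛)*8 = 1)
O = 123/323 (O = (-54 + 177)/((2 - 8) + 329) = 123/(-6 + 329) = 123/323 ≈ 0.38081)
O*Y(11) = (123/323)*1 = 123/323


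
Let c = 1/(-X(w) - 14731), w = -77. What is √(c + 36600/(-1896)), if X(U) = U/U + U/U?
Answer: 8*I*√45400261703/387969 ≈ 4.3936*I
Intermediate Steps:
X(U) = 2 (X(U) = 1 + 1 = 2)
c = -1/14733 (c = 1/(-1*2 - 14731) = 1/(-2 - 14731) = 1/(-14733) = -1/14733 ≈ -6.7875e-5)
√(c + 36600/(-1896)) = √(-1/14733 + 36600/(-1896)) = √(-1/14733 + 36600*(-1/1896)) = √(-1/14733 - 1525/79) = √(-22467904/1163907) = 8*I*√45400261703/387969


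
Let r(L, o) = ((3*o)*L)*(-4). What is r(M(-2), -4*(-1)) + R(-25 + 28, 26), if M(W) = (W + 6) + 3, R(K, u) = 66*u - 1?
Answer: 1379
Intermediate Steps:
R(K, u) = -1 + 66*u
M(W) = 9 + W (M(W) = (6 + W) + 3 = 9 + W)
r(L, o) = -12*L*o (r(L, o) = (3*L*o)*(-4) = -12*L*o)
r(M(-2), -4*(-1)) + R(-25 + 28, 26) = -12*(9 - 2)*(-4*(-1)) + (-1 + 66*26) = -12*7*4 + (-1 + 1716) = -336 + 1715 = 1379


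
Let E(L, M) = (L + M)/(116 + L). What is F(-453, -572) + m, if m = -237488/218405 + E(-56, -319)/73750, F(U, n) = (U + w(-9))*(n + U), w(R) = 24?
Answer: 226649446639639/515435800 ≈ 4.3972e+5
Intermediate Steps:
E(L, M) = (L + M)/(116 + L)
F(U, n) = (24 + U)*(U + n) (F(U, n) = (U + 24)*(n + U) = (24 + U)*(U + n))
m = -560515361/515435800 (m = -237488/218405 + ((-56 - 319)/(116 - 56))/73750 = -237488*1/218405 + (-375/60)*(1/73750) = -237488/218405 + ((1/60)*(-375))*(1/73750) = -237488/218405 - 25/4*1/73750 = -237488/218405 - 1/11800 = -560515361/515435800 ≈ -1.0875)
F(-453, -572) + m = ((-453)² + 24*(-453) + 24*(-572) - 453*(-572)) - 560515361/515435800 = (205209 - 10872 - 13728 + 259116) - 560515361/515435800 = 439725 - 560515361/515435800 = 226649446639639/515435800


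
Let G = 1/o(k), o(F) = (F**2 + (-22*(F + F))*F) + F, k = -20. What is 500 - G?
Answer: 8610001/17220 ≈ 500.00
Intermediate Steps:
o(F) = F - 43*F**2 (o(F) = (F**2 + (-44*F)*F) + F = (F**2 - 44*F**2) + F = -43*F**2 + F = F - 43*F**2)
G = -1/17220 (G = 1/(-20*(1 - 43*(-20))) = 1/(-20*(1 + 860)) = 1/(-20*861) = 1/(-17220) = -1/17220 ≈ -5.8072e-5)
500 - G = 500 - 1*(-1/17220) = 500 + 1/17220 = 8610001/17220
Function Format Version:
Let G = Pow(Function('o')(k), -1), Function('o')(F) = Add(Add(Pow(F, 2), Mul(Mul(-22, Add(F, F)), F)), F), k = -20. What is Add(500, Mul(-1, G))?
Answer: Rational(8610001, 17220) ≈ 500.00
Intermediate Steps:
Function('o')(F) = Add(F, Mul(-43, Pow(F, 2))) (Function('o')(F) = Add(Add(Pow(F, 2), Mul(Mul(-22, Mul(2, F)), F)), F) = Add(Add(Pow(F, 2), Mul(Mul(-44, F), F)), F) = Add(Add(Pow(F, 2), Mul(-44, Pow(F, 2))), F) = Add(Mul(-43, Pow(F, 2)), F) = Add(F, Mul(-43, Pow(F, 2))))
G = Rational(-1, 17220) (G = Pow(Mul(-20, Add(1, Mul(-43, -20))), -1) = Pow(Mul(-20, Add(1, 860)), -1) = Pow(Mul(-20, 861), -1) = Pow(-17220, -1) = Rational(-1, 17220) ≈ -5.8072e-5)
Add(500, Mul(-1, G)) = Add(500, Mul(-1, Rational(-1, 17220))) = Add(500, Rational(1, 17220)) = Rational(8610001, 17220)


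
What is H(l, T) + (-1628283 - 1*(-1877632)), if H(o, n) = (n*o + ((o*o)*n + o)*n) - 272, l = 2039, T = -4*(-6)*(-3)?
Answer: 21552544325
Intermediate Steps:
T = -72 (T = 24*(-3) = -72)
H(o, n) = -272 + n*o + n*(o + n*o²) (H(o, n) = (n*o + (o²*n + o)*n) - 272 = (n*o + (n*o² + o)*n) - 272 = (n*o + (o + n*o²)*n) - 272 = (n*o + n*(o + n*o²)) - 272 = -272 + n*o + n*(o + n*o²))
H(l, T) + (-1628283 - 1*(-1877632)) = (-272 + (-72)²*2039² + 2*(-72)*2039) + (-1628283 - 1*(-1877632)) = (-272 + 5184*4157521 - 293616) + (-1628283 + 1877632) = (-272 + 21552588864 - 293616) + 249349 = 21552294976 + 249349 = 21552544325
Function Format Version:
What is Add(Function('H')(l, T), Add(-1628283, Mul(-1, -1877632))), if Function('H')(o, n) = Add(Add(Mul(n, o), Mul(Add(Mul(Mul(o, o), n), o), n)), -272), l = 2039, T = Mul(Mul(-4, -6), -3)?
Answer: 21552544325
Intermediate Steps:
T = -72 (T = Mul(24, -3) = -72)
Function('H')(o, n) = Add(-272, Mul(n, o), Mul(n, Add(o, Mul(n, Pow(o, 2))))) (Function('H')(o, n) = Add(Add(Mul(n, o), Mul(Add(Mul(Pow(o, 2), n), o), n)), -272) = Add(Add(Mul(n, o), Mul(Add(Mul(n, Pow(o, 2)), o), n)), -272) = Add(Add(Mul(n, o), Mul(Add(o, Mul(n, Pow(o, 2))), n)), -272) = Add(Add(Mul(n, o), Mul(n, Add(o, Mul(n, Pow(o, 2))))), -272) = Add(-272, Mul(n, o), Mul(n, Add(o, Mul(n, Pow(o, 2))))))
Add(Function('H')(l, T), Add(-1628283, Mul(-1, -1877632))) = Add(Add(-272, Mul(Pow(-72, 2), Pow(2039, 2)), Mul(2, -72, 2039)), Add(-1628283, Mul(-1, -1877632))) = Add(Add(-272, Mul(5184, 4157521), -293616), Add(-1628283, 1877632)) = Add(Add(-272, 21552588864, -293616), 249349) = Add(21552294976, 249349) = 21552544325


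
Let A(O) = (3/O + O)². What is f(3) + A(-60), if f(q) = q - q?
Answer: 1442401/400 ≈ 3606.0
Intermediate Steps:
f(q) = 0
A(O) = (O + 3/O)²
f(3) + A(-60) = 0 + (3 + (-60)²)²/(-60)² = 0 + (3 + 3600)²/3600 = 0 + (1/3600)*3603² = 0 + (1/3600)*12981609 = 0 + 1442401/400 = 1442401/400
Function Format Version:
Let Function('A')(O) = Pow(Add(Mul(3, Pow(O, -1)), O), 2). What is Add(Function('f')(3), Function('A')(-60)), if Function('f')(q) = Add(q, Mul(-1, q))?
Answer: Rational(1442401, 400) ≈ 3606.0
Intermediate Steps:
Function('f')(q) = 0
Function('A')(O) = Pow(Add(O, Mul(3, Pow(O, -1))), 2)
Add(Function('f')(3), Function('A')(-60)) = Add(0, Mul(Pow(-60, -2), Pow(Add(3, Pow(-60, 2)), 2))) = Add(0, Mul(Rational(1, 3600), Pow(Add(3, 3600), 2))) = Add(0, Mul(Rational(1, 3600), Pow(3603, 2))) = Add(0, Mul(Rational(1, 3600), 12981609)) = Add(0, Rational(1442401, 400)) = Rational(1442401, 400)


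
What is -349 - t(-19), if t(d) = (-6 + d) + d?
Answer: -305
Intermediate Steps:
t(d) = -6 + 2*d
-349 - t(-19) = -349 - (-6 + 2*(-19)) = -349 - (-6 - 38) = -349 - 1*(-44) = -349 + 44 = -305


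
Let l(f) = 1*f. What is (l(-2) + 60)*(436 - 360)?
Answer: 4408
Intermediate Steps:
l(f) = f
(l(-2) + 60)*(436 - 360) = (-2 + 60)*(436 - 360) = 58*76 = 4408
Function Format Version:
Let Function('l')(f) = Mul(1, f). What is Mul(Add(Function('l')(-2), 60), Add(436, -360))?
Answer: 4408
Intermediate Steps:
Function('l')(f) = f
Mul(Add(Function('l')(-2), 60), Add(436, -360)) = Mul(Add(-2, 60), Add(436, -360)) = Mul(58, 76) = 4408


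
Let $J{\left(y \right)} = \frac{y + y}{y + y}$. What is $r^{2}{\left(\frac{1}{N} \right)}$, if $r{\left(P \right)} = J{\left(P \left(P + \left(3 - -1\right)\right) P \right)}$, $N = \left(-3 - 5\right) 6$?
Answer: $1$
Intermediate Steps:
$N = -48$ ($N = \left(-8\right) 6 = -48$)
$J{\left(y \right)} = 1$ ($J{\left(y \right)} = \frac{2 y}{2 y} = 2 y \frac{1}{2 y} = 1$)
$r{\left(P \right)} = 1$
$r^{2}{\left(\frac{1}{N} \right)} = 1^{2} = 1$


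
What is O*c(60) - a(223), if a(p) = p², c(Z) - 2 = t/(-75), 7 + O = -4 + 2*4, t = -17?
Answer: -1243392/25 ≈ -49736.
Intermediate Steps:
O = -3 (O = -7 + (-4 + 2*4) = -7 + (-4 + 8) = -7 + 4 = -3)
c(Z) = 167/75 (c(Z) = 2 - 17/(-75) = 2 - 17*(-1/75) = 2 + 17/75 = 167/75)
O*c(60) - a(223) = -3*167/75 - 1*223² = -167/25 - 1*49729 = -167/25 - 49729 = -1243392/25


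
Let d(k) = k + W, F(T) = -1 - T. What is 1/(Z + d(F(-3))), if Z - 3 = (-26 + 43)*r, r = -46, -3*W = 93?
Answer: -1/808 ≈ -0.0012376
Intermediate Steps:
W = -31 (W = -⅓*93 = -31)
d(k) = -31 + k (d(k) = k - 31 = -31 + k)
Z = -779 (Z = 3 + (-26 + 43)*(-46) = 3 + 17*(-46) = 3 - 782 = -779)
1/(Z + d(F(-3))) = 1/(-779 + (-31 + (-1 - 1*(-3)))) = 1/(-779 + (-31 + (-1 + 3))) = 1/(-779 + (-31 + 2)) = 1/(-779 - 29) = 1/(-808) = -1/808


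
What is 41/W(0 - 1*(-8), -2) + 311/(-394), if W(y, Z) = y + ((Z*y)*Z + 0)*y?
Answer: -32975/52008 ≈ -0.63404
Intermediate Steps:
W(y, Z) = y + Z²*y² (W(y, Z) = y + (y*Z² + 0)*y = y + (y*Z²)*y = y + Z²*y²)
41/W(0 - 1*(-8), -2) + 311/(-394) = 41/(((0 - 1*(-8))*(1 + (0 - 1*(-8))*(-2)²))) + 311/(-394) = 41/(((0 + 8)*(1 + (0 + 8)*4))) + 311*(-1/394) = 41/((8*(1 + 8*4))) - 311/394 = 41/((8*(1 + 32))) - 311/394 = 41/((8*33)) - 311/394 = 41/264 - 311/394 = -32975/52008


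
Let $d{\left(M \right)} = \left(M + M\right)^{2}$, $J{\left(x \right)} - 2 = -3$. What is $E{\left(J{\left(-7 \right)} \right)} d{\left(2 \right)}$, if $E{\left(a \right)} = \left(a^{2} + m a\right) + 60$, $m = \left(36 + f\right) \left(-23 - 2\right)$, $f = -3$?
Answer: $14176$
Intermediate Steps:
$J{\left(x \right)} = -1$ ($J{\left(x \right)} = 2 - 3 = -1$)
$m = -825$ ($m = \left(36 - 3\right) \left(-23 - 2\right) = 33 \left(-25\right) = -825$)
$E{\left(a \right)} = 60 + a^{2} - 825 a$ ($E{\left(a \right)} = \left(a^{2} - 825 a\right) + 60 = 60 + a^{2} - 825 a$)
$d{\left(M \right)} = 4 M^{2}$ ($d{\left(M \right)} = \left(2 M\right)^{2} = 4 M^{2}$)
$E{\left(J{\left(-7 \right)} \right)} d{\left(2 \right)} = \left(60 + \left(-1\right)^{2} - -825\right) 4 \cdot 2^{2} = \left(60 + 1 + 825\right) 4 \cdot 4 = 886 \cdot 16 = 14176$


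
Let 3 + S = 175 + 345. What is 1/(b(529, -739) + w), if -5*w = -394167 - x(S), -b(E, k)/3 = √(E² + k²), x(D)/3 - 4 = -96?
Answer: 656485/51654759477 + 425*√2858/51654759477 ≈ 1.3149e-5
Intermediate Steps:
S = 517 (S = -3 + (175 + 345) = -3 + 520 = 517)
x(D) = -276 (x(D) = 12 + 3*(-96) = 12 - 288 = -276)
b(E, k) = -3*√(E² + k²)
w = 393891/5 (w = -(-394167 - 1*(-276))/5 = -(-394167 + 276)/5 = -⅕*(-393891) = 393891/5 ≈ 78778.)
1/(b(529, -739) + w) = 1/(-3*√(529² + (-739)²) + 393891/5) = 1/(-3*√(279841 + 546121) + 393891/5) = 1/(-51*√2858 + 393891/5) = 1/(393891/5 - 51*√2858)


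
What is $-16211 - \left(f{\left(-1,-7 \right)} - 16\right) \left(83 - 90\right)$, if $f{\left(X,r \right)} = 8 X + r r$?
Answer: $-16036$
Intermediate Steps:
$f{\left(X,r \right)} = r^{2} + 8 X$ ($f{\left(X,r \right)} = 8 X + r^{2} = r^{2} + 8 X$)
$-16211 - \left(f{\left(-1,-7 \right)} - 16\right) \left(83 - 90\right) = -16211 - \left(\left(\left(-7\right)^{2} + 8 \left(-1\right)\right) - 16\right) \left(83 - 90\right) = -16211 - \left(\left(49 - 8\right) - 16\right) \left(-7\right) = -16211 - \left(41 - 16\right) \left(-7\right) = -16211 - 25 \left(-7\right) = -16211 - -175 = -16211 + 175 = -16036$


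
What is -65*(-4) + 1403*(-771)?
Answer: -1081453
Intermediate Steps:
-65*(-4) + 1403*(-771) = 260 - 1081713 = -1081453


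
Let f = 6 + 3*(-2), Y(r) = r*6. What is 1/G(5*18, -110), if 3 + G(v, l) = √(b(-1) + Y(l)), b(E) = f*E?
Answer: -1/223 - 2*I*√165/669 ≈ -0.0044843 - 0.038401*I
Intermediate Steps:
Y(r) = 6*r
f = 0 (f = 6 - 6 = 0)
b(E) = 0 (b(E) = 0*E = 0)
G(v, l) = -3 + √6*√l (G(v, l) = -3 + √(0 + 6*l) = -3 + √(6*l) = -3 + √6*√l)
1/G(5*18, -110) = 1/(-3 + √6*√(-110)) = 1/(-3 + √6*(I*√110)) = 1/(-3 + 2*I*√165)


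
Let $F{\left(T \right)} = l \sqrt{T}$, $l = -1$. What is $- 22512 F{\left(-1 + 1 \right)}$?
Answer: $0$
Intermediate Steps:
$F{\left(T \right)} = - \sqrt{T}$
$- 22512 F{\left(-1 + 1 \right)} = - 22512 \left(- \sqrt{-1 + 1}\right) = - 22512 \left(- \sqrt{0}\right) = - 22512 \left(\left(-1\right) 0\right) = \left(-22512\right) 0 = 0$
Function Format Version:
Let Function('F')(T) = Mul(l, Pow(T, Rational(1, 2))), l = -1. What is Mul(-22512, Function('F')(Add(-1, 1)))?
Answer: 0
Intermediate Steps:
Function('F')(T) = Mul(-1, Pow(T, Rational(1, 2)))
Mul(-22512, Function('F')(Add(-1, 1))) = Mul(-22512, Mul(-1, Pow(Add(-1, 1), Rational(1, 2)))) = Mul(-22512, Mul(-1, Pow(0, Rational(1, 2)))) = Mul(-22512, Mul(-1, 0)) = Mul(-22512, 0) = 0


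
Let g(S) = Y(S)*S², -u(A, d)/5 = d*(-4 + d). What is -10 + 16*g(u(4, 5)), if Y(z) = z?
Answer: -250010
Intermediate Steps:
u(A, d) = -5*d*(-4 + d)
g(S) = S³ (g(S) = S*S² = S³)
-10 + 16*g(u(4, 5)) = -10 + 16*(5*5*(4 - 1*5))³ = -10 + 16*(5*5*(4 - 5))³ = -10 + 16*(5*5*(-1))³ = -10 + 16*(-25)³ = -10 + 16*(-15625) = -10 - 250000 = -250010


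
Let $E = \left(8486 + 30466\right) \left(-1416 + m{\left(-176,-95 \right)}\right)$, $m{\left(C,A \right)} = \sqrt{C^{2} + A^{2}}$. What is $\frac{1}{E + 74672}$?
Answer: $- \frac{202505}{10931119007468} - \frac{4869 \sqrt{40001}}{371658046253912} \approx -2.1146 \cdot 10^{-8}$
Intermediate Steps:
$m{\left(C,A \right)} = \sqrt{A^{2} + C^{2}}$
$E = -55156032 + 38952 \sqrt{40001}$ ($E = \left(8486 + 30466\right) \left(-1416 + \sqrt{\left(-95\right)^{2} + \left(-176\right)^{2}}\right) = 38952 \left(-1416 + \sqrt{9025 + 30976}\right) = 38952 \left(-1416 + \sqrt{40001}\right) = -55156032 + 38952 \sqrt{40001} \approx -4.7366 \cdot 10^{7}$)
$\frac{1}{E + 74672} = \frac{1}{\left(-55156032 + 38952 \sqrt{40001}\right) + 74672} = \frac{1}{-55081360 + 38952 \sqrt{40001}}$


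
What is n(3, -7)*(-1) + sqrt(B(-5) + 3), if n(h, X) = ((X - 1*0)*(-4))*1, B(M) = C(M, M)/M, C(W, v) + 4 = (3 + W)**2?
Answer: -28 + sqrt(3) ≈ -26.268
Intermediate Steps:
C(W, v) = -4 + (3 + W)**2
B(M) = (-4 + (3 + M)**2)/M
n(h, X) = -4*X (n(h, X) = ((X + 0)*(-4))*1 = (X*(-4))*1 = -4*X*1 = -4*X)
n(3, -7)*(-1) + sqrt(B(-5) + 3) = -4*(-7)*(-1) + sqrt((-4 + (3 - 5)**2)/(-5) + 3) = 28*(-1) + sqrt(-(-4 + (-2)**2)/5 + 3) = -28 + sqrt(-(-4 + 4)/5 + 3) = -28 + sqrt(-1/5*0 + 3) = -28 + sqrt(0 + 3) = -28 + sqrt(3)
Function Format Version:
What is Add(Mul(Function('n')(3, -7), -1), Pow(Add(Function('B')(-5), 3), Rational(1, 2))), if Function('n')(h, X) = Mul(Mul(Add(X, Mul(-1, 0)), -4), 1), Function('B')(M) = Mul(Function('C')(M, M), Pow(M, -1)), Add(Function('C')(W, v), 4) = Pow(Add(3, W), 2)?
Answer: Add(-28, Pow(3, Rational(1, 2))) ≈ -26.268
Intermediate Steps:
Function('C')(W, v) = Add(-4, Pow(Add(3, W), 2))
Function('B')(M) = Mul(Pow(M, -1), Add(-4, Pow(Add(3, M), 2))) (Function('B')(M) = Mul(Add(-4, Pow(Add(3, M), 2)), Pow(M, -1)) = Mul(Pow(M, -1), Add(-4, Pow(Add(3, M), 2))))
Function('n')(h, X) = Mul(-4, X) (Function('n')(h, X) = Mul(Mul(Add(X, 0), -4), 1) = Mul(Mul(X, -4), 1) = Mul(Mul(-4, X), 1) = Mul(-4, X))
Add(Mul(Function('n')(3, -7), -1), Pow(Add(Function('B')(-5), 3), Rational(1, 2))) = Add(Mul(Mul(-4, -7), -1), Pow(Add(Mul(Pow(-5, -1), Add(-4, Pow(Add(3, -5), 2))), 3), Rational(1, 2))) = Add(Mul(28, -1), Pow(Add(Mul(Rational(-1, 5), Add(-4, Pow(-2, 2))), 3), Rational(1, 2))) = Add(-28, Pow(Add(Mul(Rational(-1, 5), Add(-4, 4)), 3), Rational(1, 2))) = Add(-28, Pow(Add(Mul(Rational(-1, 5), 0), 3), Rational(1, 2))) = Add(-28, Pow(Add(0, 3), Rational(1, 2))) = Add(-28, Pow(3, Rational(1, 2)))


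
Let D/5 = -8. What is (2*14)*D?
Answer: -1120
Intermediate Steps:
D = -40 (D = 5*(-8) = -40)
(2*14)*D = (2*14)*(-40) = 28*(-40) = -1120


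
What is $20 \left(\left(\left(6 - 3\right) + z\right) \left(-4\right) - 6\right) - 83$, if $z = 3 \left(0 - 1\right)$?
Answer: $-203$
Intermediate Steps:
$z = -3$ ($z = 3 \left(-1\right) = -3$)
$20 \left(\left(\left(6 - 3\right) + z\right) \left(-4\right) - 6\right) - 83 = 20 \left(\left(\left(6 - 3\right) - 3\right) \left(-4\right) - 6\right) - 83 = 20 \left(\left(3 - 3\right) \left(-4\right) - 6\right) - 83 = 20 \left(0 \left(-4\right) - 6\right) - 83 = 20 \left(0 - 6\right) - 83 = 20 \left(-6\right) - 83 = -120 - 83 = -203$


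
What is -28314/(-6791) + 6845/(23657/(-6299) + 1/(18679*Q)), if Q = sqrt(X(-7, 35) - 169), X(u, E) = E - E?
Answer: -407509535270828361800827957/224102663914864063942702 + 65949824409231815*I/32999950510214116322 ≈ -1818.4 + 0.0019985*I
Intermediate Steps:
X(u, E) = 0
Q = 13*I (Q = sqrt(0 - 169) = sqrt(-169) = 13*I ≈ 13.0*I)
-28314/(-6791) + 6845/(23657/(-6299) + 1/(18679*Q)) = -28314/(-6791) + 6845/(23657/(-6299) + 1/(18679*((13*I)))) = -28314*(-1/6791) + 6845/(23657*(-1/6299) + (-I/13)/18679) = 28314/6791 + 6845/(-23657/6299 - I/242827) = 28314/6791 + 6845*(2339576042632656529*(-23657/6299 + I/242827)/32999950510214116322) = 28314/6791 + 16014398011820533941005*(-23657/6299 + I/242827)/32999950510214116322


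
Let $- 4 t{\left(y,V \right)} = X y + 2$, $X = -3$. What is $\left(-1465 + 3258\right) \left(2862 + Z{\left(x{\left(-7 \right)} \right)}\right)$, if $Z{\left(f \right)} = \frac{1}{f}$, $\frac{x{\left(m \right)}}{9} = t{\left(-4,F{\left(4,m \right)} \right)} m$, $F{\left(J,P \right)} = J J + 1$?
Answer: $\frac{2263024192}{441} \approx 5.1316 \cdot 10^{6}$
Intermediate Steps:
$F{\left(J,P \right)} = 1 + J^{2}$ ($F{\left(J,P \right)} = J^{2} + 1 = 1 + J^{2}$)
$t{\left(y,V \right)} = - \frac{1}{2} + \frac{3 y}{4}$ ($t{\left(y,V \right)} = - \frac{- 3 y + 2}{4} = - \frac{2 - 3 y}{4} = - \frac{1}{2} + \frac{3 y}{4}$)
$x{\left(m \right)} = - \frac{63 m}{2}$ ($x{\left(m \right)} = 9 \left(- \frac{1}{2} + \frac{3}{4} \left(-4\right)\right) m = 9 \left(- \frac{1}{2} - 3\right) m = 9 \left(- \frac{7 m}{2}\right) = - \frac{63 m}{2}$)
$\left(-1465 + 3258\right) \left(2862 + Z{\left(x{\left(-7 \right)} \right)}\right) = \left(-1465 + 3258\right) \left(2862 + \frac{1}{\left(- \frac{63}{2}\right) \left(-7\right)}\right) = 1793 \left(2862 + \frac{1}{\frac{441}{2}}\right) = 1793 \left(2862 + \frac{2}{441}\right) = 1793 \cdot \frac{1262144}{441} = \frac{2263024192}{441}$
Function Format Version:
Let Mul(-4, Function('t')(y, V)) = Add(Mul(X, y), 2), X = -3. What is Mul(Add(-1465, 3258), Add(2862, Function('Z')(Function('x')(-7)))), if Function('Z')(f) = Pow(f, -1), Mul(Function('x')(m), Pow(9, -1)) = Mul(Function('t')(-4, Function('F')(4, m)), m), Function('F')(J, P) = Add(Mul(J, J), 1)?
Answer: Rational(2263024192, 441) ≈ 5.1316e+6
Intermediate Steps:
Function('F')(J, P) = Add(1, Pow(J, 2)) (Function('F')(J, P) = Add(Pow(J, 2), 1) = Add(1, Pow(J, 2)))
Function('t')(y, V) = Add(Rational(-1, 2), Mul(Rational(3, 4), y)) (Function('t')(y, V) = Mul(Rational(-1, 4), Add(Mul(-3, y), 2)) = Mul(Rational(-1, 4), Add(2, Mul(-3, y))) = Add(Rational(-1, 2), Mul(Rational(3, 4), y)))
Function('x')(m) = Mul(Rational(-63, 2), m) (Function('x')(m) = Mul(9, Mul(Add(Rational(-1, 2), Mul(Rational(3, 4), -4)), m)) = Mul(9, Mul(Add(Rational(-1, 2), -3), m)) = Mul(9, Mul(Rational(-7, 2), m)) = Mul(Rational(-63, 2), m))
Mul(Add(-1465, 3258), Add(2862, Function('Z')(Function('x')(-7)))) = Mul(Add(-1465, 3258), Add(2862, Pow(Mul(Rational(-63, 2), -7), -1))) = Mul(1793, Add(2862, Pow(Rational(441, 2), -1))) = Mul(1793, Add(2862, Rational(2, 441))) = Mul(1793, Rational(1262144, 441)) = Rational(2263024192, 441)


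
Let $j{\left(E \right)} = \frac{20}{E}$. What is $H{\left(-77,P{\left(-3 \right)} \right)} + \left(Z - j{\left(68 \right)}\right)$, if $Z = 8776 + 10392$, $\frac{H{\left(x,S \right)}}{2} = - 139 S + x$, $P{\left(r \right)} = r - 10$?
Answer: $\frac{384671}{17} \approx 22628.0$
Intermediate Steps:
$P{\left(r \right)} = -10 + r$
$H{\left(x,S \right)} = - 278 S + 2 x$ ($H{\left(x,S \right)} = 2 \left(- 139 S + x\right) = 2 \left(x - 139 S\right) = - 278 S + 2 x$)
$Z = 19168$
$H{\left(-77,P{\left(-3 \right)} \right)} + \left(Z - j{\left(68 \right)}\right) = \left(- 278 \left(-10 - 3\right) + 2 \left(-77\right)\right) + \left(19168 - \frac{20}{68}\right) = \left(\left(-278\right) \left(-13\right) - 154\right) + \left(19168 - 20 \cdot \frac{1}{68}\right) = \left(3614 - 154\right) + \left(19168 - \frac{5}{17}\right) = 3460 + \left(19168 - \frac{5}{17}\right) = 3460 + \frac{325851}{17} = \frac{384671}{17}$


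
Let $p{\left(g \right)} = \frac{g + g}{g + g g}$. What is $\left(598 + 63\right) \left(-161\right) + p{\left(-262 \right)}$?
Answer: $- \frac{27775883}{261} \approx -1.0642 \cdot 10^{5}$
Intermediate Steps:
$p{\left(g \right)} = \frac{2 g}{g + g^{2}}$
$\left(598 + 63\right) \left(-161\right) + p{\left(-262 \right)} = \left(598 + 63\right) \left(-161\right) + \frac{2}{1 - 262} = 661 \left(-161\right) + \frac{2}{-261} = -106421 + 2 \left(- \frac{1}{261}\right) = -106421 - \frac{2}{261} = - \frac{27775883}{261}$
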